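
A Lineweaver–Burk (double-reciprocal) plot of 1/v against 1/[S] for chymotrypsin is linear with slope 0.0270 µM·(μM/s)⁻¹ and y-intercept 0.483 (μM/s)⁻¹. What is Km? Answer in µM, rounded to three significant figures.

y-intercept = 1/Vmax ⇒ Vmax = 2.07 μM/s; slope = Km/Vmax ⇒ Km = slope × Vmax.
Km = 0.0270 × 2.07 = 0.0559 µM.

0.0559 µM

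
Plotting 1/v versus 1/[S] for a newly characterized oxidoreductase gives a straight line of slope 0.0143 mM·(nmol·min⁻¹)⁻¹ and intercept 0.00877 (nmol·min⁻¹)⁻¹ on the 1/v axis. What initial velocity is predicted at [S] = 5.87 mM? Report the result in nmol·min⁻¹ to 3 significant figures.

The y-intercept is 1/Vmax, so Vmax = 1/0.00877 = 114 nmol·min⁻¹.
The slope is Km/Vmax, so Km = 0.0143 × 114 = 1.63 mM.
Then v = 114 × 5.87/(1.63 + 5.87) = 89.2 nmol·min⁻¹.

89.2 nmol·min⁻¹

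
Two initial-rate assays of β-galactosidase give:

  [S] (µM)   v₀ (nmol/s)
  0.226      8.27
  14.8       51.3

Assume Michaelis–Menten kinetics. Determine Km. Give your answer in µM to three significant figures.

From v = Vmax[S]/(Km+[S]), each point gives Vmax = v(Km+[S])/[S].
Equating: 8.27(Km+0.226)/0.226 = 51.3(Km+14.8)/14.8.
36.59·Km + 8.27 = 3.466·Km + 51.3, so (36.59 − 3.466)·Km = 51.3 − 8.27.
Km = 43.03/33.13 = 1.30 µM; then Vmax = 8.27(1.30+0.226)/0.226 = 55.8 nmol/s.

1.30 µM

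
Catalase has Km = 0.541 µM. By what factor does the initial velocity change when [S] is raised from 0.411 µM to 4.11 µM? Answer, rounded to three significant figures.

The fractional saturations are [S]/(Km+[S]) = 0.411/0.9520 = 0.4317 and 4.11/4.651 = 0.8837.
v₂/v₁ is just their ratio: 0.8837/0.4317 = 2.05.

2.05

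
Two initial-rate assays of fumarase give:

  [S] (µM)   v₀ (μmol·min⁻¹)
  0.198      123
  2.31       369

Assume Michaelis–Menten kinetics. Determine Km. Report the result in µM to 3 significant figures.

From v = Vmax[S]/(Km+[S]), each point gives Vmax = v(Km+[S])/[S].
Equating: 123(Km+0.198)/0.198 = 369(Km+2.31)/2.31.
621.2·Km + 123 = 159.7·Km + 369, so (621.2 − 159.7)·Km = 369 − 123.
Km = 246.0/461.5 = 0.533 µM; then Vmax = 123(0.533+0.198)/0.198 = 454 μmol·min⁻¹.

0.533 µM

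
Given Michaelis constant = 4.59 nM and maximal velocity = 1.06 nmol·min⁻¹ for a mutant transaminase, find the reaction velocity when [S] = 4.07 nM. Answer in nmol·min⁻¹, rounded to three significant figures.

v = Vmax·[S]/(Km + [S]) = 1.06 × 4.07 / (4.59 + 4.07)
  = 4.314 / 8.660 = 0.498 nmol·min⁻¹.

0.498 nmol·min⁻¹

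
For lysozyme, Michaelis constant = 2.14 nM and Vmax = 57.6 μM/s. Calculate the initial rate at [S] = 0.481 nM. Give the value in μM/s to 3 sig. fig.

v = Vmax·[S]/(Km + [S]) = 57.6 × 0.481 / (2.14 + 0.481)
  = 27.71 / 2.621 = 10.6 μM/s.

10.6 μM/s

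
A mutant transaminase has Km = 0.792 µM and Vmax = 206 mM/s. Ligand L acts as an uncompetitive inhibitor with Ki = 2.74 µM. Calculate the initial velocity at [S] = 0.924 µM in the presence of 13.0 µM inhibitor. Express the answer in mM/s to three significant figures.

31.2 mM/s

With α = 1 + [I]/Ki = 1 + 13.0/2.74 = 5.745, the uncompetitive rate law is v = (Vmax/α)·[S] / (Km/α + [S]).
v = (206/5.745)×0.924 / (0.792/5.745 + 0.924) = 33.13/1.062 = 31.2 mM/s.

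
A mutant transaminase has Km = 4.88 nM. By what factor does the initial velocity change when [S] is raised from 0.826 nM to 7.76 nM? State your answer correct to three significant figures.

The fractional saturations are [S]/(Km+[S]) = 0.826/5.706 = 0.1448 and 7.76/12.64 = 0.6139.
v₂/v₁ is just their ratio: 0.6139/0.1448 = 4.24.

4.24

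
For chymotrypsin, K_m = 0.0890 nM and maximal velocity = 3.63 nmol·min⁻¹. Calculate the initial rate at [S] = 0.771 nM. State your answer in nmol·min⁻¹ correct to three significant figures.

3.25 nmol·min⁻¹

[S]/(Km+[S]) = 0.771/0.8600 = 0.8965, the fractional saturation.
v = 0.8965 × Vmax = 0.8965 × 3.63 = 3.25 nmol·min⁻¹.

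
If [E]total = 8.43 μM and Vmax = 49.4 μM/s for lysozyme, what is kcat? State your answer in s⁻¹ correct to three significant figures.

5.86 s⁻¹

kcat = Vmax/[E]total = 49.4 μM/s / 8.43 μM = 5.86 s⁻¹.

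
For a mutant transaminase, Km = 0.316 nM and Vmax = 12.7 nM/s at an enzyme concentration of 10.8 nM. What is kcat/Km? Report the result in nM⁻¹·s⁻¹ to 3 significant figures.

3.72 nM⁻¹·s⁻¹

kcat = Vmax/[E]total = 12.7/10.8 = 1.18 s⁻¹.
kcat/Km = 1.18/0.316 = 3.72 nM⁻¹·s⁻¹.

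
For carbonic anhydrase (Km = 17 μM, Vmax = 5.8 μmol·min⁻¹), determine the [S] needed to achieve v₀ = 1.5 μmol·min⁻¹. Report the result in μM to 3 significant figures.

5.93 μM

The required fractional saturation is v/Vmax = 1.5/5.8 = 0.2586.
Then [S]/(Km+[S]) = 0.2586 ⇒ [S] = 17 × 0.2586/(1 − 0.2586) = 5.93 μM.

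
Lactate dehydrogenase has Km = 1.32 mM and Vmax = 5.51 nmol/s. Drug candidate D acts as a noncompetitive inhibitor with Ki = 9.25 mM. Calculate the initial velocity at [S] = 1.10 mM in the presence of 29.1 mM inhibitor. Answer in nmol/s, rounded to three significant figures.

0.604 nmol/s

With α = 1 + [I]/Ki = 1 + 29.1/9.25 = 4.146, the noncompetitive rate law is v = (Vmax/α)·[S] / (Km + [S]).
v = (5.51/4.146)×1.10 / (1.32 + 1.10) = 1.462/2.420 = 0.604 nmol/s.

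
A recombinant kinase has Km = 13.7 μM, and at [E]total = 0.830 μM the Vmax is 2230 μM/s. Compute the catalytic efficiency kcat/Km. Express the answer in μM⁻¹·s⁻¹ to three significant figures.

kcat = Vmax/[E]total = 2230/0.830 = 2690 s⁻¹.
kcat/Km = 2690/13.7 = 196 μM⁻¹·s⁻¹.

196 μM⁻¹·s⁻¹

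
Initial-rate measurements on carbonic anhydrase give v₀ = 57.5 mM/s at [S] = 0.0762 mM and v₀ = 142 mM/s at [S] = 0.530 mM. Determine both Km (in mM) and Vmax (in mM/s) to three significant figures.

In reciprocal form, 1/v = (Km/Vmax)·(1/[S]) + 1/Vmax. The two points give (1/[S], 1/v) = (13.12, 0.01739) and (1.887, 0.007042).
Slope = (0.01739 − 0.007042)/(13.12 − 1.887) = 0.0009210; intercept = 0.01739 − 0.0009210×13.12 = 0.005304.
Vmax = 1/intercept = 189 mM/s; Km = slope × Vmax = 0.0009210 × 189 = 0.174 mM.

Km = 0.174 mM; Vmax = 189 mM/s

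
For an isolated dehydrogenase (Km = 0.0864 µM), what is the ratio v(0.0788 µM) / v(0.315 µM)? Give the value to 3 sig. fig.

Since Vmax cancels, v₂/v₁ = [S]₂(Km+[S]₁) / [S]₁(Km+[S]₂).
= 0.0788×(0.0864+0.315) / (0.315×(0.0864+0.0788)) = 0.03163/0.05204 = 0.608.

0.608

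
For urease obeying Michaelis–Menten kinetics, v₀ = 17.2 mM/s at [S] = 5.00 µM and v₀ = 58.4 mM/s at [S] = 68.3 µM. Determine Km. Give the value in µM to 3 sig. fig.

In reciprocal form, 1/v = (Km/Vmax)·(1/[S]) + 1/Vmax. The two points give (1/[S], 1/v) = (0.2000, 0.05814) and (0.01464, 0.01712).
Slope = (0.05814 − 0.01712)/(0.2000 − 0.01464) = 0.2213; intercept = 0.05814 − 0.2213×0.2000 = 0.01388.
Vmax = 1/intercept = 72.0 mM/s; Km = slope × Vmax = 0.2213 × 72.0 = 15.9 µM.

15.9 µM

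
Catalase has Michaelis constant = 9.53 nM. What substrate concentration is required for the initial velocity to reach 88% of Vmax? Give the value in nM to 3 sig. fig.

v/Vmax = [S]/(Km+[S]) = 0.88, so [S] = Km·0.88/(1 − 0.88) = 9.53 × 7.333.
[S] = 69.9 nM.

69.9 nM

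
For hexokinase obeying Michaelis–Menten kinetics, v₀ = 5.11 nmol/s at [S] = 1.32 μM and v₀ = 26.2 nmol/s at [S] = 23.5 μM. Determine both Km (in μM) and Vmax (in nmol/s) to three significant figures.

Km = 7.65 μM; Vmax = 34.7 nmol/s

In reciprocal form, 1/v = (Km/Vmax)·(1/[S]) + 1/Vmax. The two points give (1/[S], 1/v) = (0.7576, 0.1957) and (0.04255, 0.03817).
Slope = (0.1957 − 0.03817)/(0.7576 − 0.04255) = 0.2203; intercept = 0.1957 − 0.2203×0.7576 = 0.02879.
Vmax = 1/intercept = 34.7 nmol/s; Km = slope × Vmax = 0.2203 × 34.7 = 7.65 μM.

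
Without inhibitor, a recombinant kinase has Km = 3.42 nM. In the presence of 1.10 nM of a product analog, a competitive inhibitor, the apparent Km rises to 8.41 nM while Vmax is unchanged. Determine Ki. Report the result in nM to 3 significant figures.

0.754 nM

Competitive: Km,app = α·Km with α = 1 + [I]/Ki.
α = Km,app/Km = 8.41/3.42 = 2.459.
Ki = [I]/(α − 1) = 1.10/1.459 = 0.754 nM.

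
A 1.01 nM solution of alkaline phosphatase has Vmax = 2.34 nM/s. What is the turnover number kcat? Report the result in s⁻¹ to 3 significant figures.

2.32 s⁻¹

kcat = Vmax/[E]total = 2.34 nM/s / 1.01 nM = 2.32 s⁻¹.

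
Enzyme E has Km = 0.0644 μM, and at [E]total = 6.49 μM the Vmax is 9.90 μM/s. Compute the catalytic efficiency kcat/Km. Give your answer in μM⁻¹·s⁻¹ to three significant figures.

kcat = Vmax/[E]total = 9.90/6.49 = 1.53 s⁻¹.
kcat/Km = 1.53/0.0644 = 23.7 μM⁻¹·s⁻¹.

23.7 μM⁻¹·s⁻¹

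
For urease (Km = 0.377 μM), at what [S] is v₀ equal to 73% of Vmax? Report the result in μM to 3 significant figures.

v/Vmax = [S]/(Km+[S]) = 0.73, so [S] = Km·0.73/(1 − 0.73) = 0.377 × 2.704.
[S] = 1.02 μM.

1.02 μM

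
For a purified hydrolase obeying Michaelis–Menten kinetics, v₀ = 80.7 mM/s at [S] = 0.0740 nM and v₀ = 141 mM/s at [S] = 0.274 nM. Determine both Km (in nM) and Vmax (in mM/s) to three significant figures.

From v = Vmax[S]/(Km+[S]), each point gives Vmax = v(Km+[S])/[S].
Equating: 80.7(Km+0.0740)/0.0740 = 141(Km+0.274)/0.274.
1091·Km + 80.7 = 514.6·Km + 141, so (1091 − 514.6)·Km = 141 − 80.7.
Km = 60.30/575.9 = 0.105 nM; then Vmax = 80.7(0.105+0.0740)/0.0740 = 195 mM/s.

Km = 0.105 nM; Vmax = 195 mM/s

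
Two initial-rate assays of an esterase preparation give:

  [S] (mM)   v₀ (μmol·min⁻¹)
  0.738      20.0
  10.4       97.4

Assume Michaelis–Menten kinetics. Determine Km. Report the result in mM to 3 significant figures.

In reciprocal form, 1/v = (Km/Vmax)·(1/[S]) + 1/Vmax. The two points give (1/[S], 1/v) = (1.355, 0.05000) and (0.09615, 0.01027).
Slope = (0.05000 − 0.01027)/(1.355 − 0.09615) = 0.03156; intercept = 0.05000 − 0.03156×1.355 = 0.007232.
Vmax = 1/intercept = 138 μmol·min⁻¹; Km = slope × Vmax = 0.03156 × 138 = 4.36 mM.

4.36 mM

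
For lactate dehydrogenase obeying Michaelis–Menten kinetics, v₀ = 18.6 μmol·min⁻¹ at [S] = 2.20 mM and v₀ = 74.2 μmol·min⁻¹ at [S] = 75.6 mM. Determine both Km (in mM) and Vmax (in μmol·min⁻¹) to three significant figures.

Km = 7.44 mM; Vmax = 81.5 μmol·min⁻¹

From v = Vmax[S]/(Km+[S]), each point gives Vmax = v(Km+[S])/[S].
Equating: 18.6(Km+2.20)/2.20 = 74.2(Km+75.6)/75.6.
8.455·Km + 18.6 = 0.9815·Km + 74.2, so (8.455 − 0.9815)·Km = 74.2 − 18.6.
Km = 55.60/7.473 = 7.44 mM; then Vmax = 18.6(7.44+2.20)/2.20 = 81.5 μmol·min⁻¹.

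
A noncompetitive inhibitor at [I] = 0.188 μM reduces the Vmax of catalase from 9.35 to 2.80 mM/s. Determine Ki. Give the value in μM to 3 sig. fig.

0.0804 μM

Noncompetitive: Vmax,app = Vmax/α with α = 1 + [I]/Ki.
α = Vmax/Vmax,app = 9.35/2.80 = 3.339.
Since α = 1 + [I]/Ki, [I]/Ki = 3.339 − 1 = 2.339 and Ki = 0.188/2.339 = 0.0804 μM.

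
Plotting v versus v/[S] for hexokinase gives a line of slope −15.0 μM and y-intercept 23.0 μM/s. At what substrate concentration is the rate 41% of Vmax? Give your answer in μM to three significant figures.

The Eadie–Hofstee slope gives Km = 15.0 μM (slope = −Km).
v/Vmax = [S]/(Km+[S]) = 0.41 ⇒ [S] = Km·0.41/(1−0.41) = 15.0 × 0.6949 = 10.4 μM.

10.4 μM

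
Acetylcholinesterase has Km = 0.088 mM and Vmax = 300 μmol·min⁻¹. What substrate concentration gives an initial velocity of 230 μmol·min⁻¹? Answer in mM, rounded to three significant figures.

The required fractional saturation is v/Vmax = 230/300 = 0.7667.
Then [S]/(Km+[S]) = 0.7667 ⇒ [S] = 0.088 × 0.7667/(1 − 0.7667) = 0.289 mM.

0.289 mM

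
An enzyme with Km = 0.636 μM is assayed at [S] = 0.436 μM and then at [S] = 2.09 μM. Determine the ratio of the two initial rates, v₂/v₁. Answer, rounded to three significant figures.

1.89

Since Vmax cancels, v₂/v₁ = [S]₂(Km+[S]₁) / [S]₁(Km+[S]₂).
= 2.09×(0.636+0.436) / (0.436×(0.636+2.09)) = 2.240/1.189 = 1.89.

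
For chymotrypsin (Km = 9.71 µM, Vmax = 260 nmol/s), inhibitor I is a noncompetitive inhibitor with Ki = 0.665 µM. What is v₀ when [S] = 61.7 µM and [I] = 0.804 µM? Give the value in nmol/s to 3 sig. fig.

102 nmol/s

α = 1 + [I]/Ki = 1 + 0.804/0.665 = 2.209.
For a noncompetitive inhibitor, Vmax is reduced to Vmax/α while Km is unchanged: Km,app = 9.71 µM, Vmax,app = 118 nmol/s.
v = Vmax,app·[S]/(Km,app + [S]) = 118 × 61.7/(9.71 + 61.7) = 102 nmol/s.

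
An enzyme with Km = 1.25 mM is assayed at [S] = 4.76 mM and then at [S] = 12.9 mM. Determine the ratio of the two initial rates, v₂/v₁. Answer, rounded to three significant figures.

Since Vmax cancels, v₂/v₁ = [S]₂(Km+[S]₁) / [S]₁(Km+[S]₂).
= 12.9×(1.25+4.76) / (4.76×(1.25+12.9)) = 77.53/67.35 = 1.15.

1.15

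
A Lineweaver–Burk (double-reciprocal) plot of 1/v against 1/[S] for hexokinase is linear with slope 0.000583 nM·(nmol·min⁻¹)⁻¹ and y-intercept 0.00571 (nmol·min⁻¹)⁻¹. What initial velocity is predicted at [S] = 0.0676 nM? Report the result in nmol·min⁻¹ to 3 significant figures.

The y-intercept is 1/Vmax, so Vmax = 1/0.00571 = 175 nmol·min⁻¹.
The slope is Km/Vmax, so Km = 0.000583 × 175 = 0.102 nM.
Then v = 175 × 0.0676/(0.102 + 0.0676) = 69.8 nmol·min⁻¹.

69.8 nmol·min⁻¹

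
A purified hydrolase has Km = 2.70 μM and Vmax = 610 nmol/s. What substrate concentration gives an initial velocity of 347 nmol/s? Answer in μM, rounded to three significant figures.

The required fractional saturation is v/Vmax = 347/610 = 0.5689.
Then [S]/(Km+[S]) = 0.5689 ⇒ [S] = 2.70 × 0.5689/(1 − 0.5689) = 3.56 μM.

3.56 μM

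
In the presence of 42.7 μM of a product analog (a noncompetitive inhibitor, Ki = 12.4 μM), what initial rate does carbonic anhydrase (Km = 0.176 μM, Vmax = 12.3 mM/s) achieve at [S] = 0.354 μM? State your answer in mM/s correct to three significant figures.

α = 1 + [I]/Ki = 1 + 42.7/12.4 = 4.444.
For a noncompetitive inhibitor, Vmax is reduced to Vmax/α while Km is unchanged: Km,app = 0.176 μM, Vmax,app = 2.77 mM/s.
v = Vmax,app·[S]/(Km,app + [S]) = 2.77 × 0.354/(0.176 + 0.354) = 1.85 mM/s.

1.85 mM/s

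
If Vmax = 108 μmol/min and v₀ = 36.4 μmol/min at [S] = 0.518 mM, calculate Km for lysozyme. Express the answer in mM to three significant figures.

1.02 mM

v/Vmax = 36.4/108 = 0.3370 = [S]/(Km+[S]).
So Km + [S] = [S]/0.3370 = 1.537 mM, giving Km = 1.537 − 0.518 = 1.02 mM.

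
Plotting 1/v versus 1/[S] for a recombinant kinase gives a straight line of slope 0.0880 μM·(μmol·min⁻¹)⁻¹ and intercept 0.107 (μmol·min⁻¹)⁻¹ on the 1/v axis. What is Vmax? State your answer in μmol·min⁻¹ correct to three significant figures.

9.35 μmol·min⁻¹

The y-intercept of a Lineweaver–Burk plot equals 1/Vmax, so Vmax = 1/0.107 = 9.35 μmol·min⁻¹.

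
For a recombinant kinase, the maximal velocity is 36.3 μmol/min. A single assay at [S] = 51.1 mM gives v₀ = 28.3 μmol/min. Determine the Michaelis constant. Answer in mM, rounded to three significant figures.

v/Vmax = 28.3/36.3 = 0.7796 = [S]/(Km+[S]).
So Km + [S] = [S]/0.7796 = 65.55 mM, giving Km = 65.55 − 51.1 = 14.4 mM.

14.4 mM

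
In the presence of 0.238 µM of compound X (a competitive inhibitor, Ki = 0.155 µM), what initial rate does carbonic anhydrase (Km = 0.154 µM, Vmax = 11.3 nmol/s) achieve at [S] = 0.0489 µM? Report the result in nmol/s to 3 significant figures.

α = 1 + [I]/Ki = 1 + 0.238/0.155 = 2.535.
For a competitive inhibitor, Vmax is unchanged and the apparent Km becomes α·Km: Km,app = 0.390 µM, Vmax,app = 11.3 nmol/s.
v = Vmax,app·[S]/(Km,app + [S]) = 11.3 × 0.0489/(0.390 + 0.0489) = 1.26 nmol/s.

1.26 nmol/s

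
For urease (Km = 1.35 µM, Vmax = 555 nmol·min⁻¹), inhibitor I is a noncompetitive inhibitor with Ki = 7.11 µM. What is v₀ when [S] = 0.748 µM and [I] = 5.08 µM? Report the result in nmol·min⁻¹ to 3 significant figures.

With α = 1 + [I]/Ki = 1 + 5.08/7.11 = 1.714, the noncompetitive rate law is v = (Vmax/α)·[S] / (Km + [S]).
v = (555/1.714)×0.748 / (1.35 + 0.748) = 242.1/2.098 = 115 nmol·min⁻¹.

115 nmol·min⁻¹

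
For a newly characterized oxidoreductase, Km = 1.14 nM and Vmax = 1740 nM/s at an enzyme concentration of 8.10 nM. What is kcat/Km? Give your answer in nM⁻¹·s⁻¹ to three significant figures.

188 nM⁻¹·s⁻¹

kcat = Vmax/[E]total = 1740/8.10 = 215 s⁻¹.
kcat/Km = 215/1.14 = 188 nM⁻¹·s⁻¹.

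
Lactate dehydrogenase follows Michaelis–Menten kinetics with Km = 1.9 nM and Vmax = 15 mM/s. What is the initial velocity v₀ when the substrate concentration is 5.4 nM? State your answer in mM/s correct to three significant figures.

v = Vmax·[S]/(Km + [S]) = 15 × 5.4 / (1.9 + 5.4)
  = 81.00 / 7.300 = 11.1 mM/s.

11.1 mM/s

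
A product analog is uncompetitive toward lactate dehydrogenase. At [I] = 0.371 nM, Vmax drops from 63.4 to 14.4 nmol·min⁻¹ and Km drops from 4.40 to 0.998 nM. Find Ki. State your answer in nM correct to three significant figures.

Uncompetitive: Vmax,app = Vmax/α (and Km,app = Km/α) with α = 1 + [I]/Ki.
α = Vmax/Vmax,app = 63.4/14.4 = 4.403.
Ki = [I]/(α − 1) = 0.371/3.403 = 0.109 nM.

0.109 nM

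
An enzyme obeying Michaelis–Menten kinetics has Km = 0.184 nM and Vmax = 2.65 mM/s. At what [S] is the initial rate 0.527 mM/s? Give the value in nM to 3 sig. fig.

0.0457 nM

Rearranging v = Vmax[S]/(Km+[S]) gives [S] = Km·v/(Vmax − v).
[S] = 0.184 × 0.527 / (2.65 − 0.527) = 0.09697/2.123 = 0.0457 nM.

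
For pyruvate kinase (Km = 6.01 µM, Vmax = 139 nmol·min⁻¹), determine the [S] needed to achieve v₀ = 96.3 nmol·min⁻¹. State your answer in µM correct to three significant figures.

13.6 µM

Rearranging v = Vmax[S]/(Km+[S]) gives [S] = Km·v/(Vmax − v).
[S] = 6.01 × 96.3 / (139 − 96.3) = 578.8/42.70 = 13.6 µM.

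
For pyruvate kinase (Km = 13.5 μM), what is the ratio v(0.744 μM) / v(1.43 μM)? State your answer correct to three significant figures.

0.545

The fractional saturations are [S]/(Km+[S]) = 1.43/14.93 = 0.09578 and 0.744/14.24 = 0.05223.
v₂/v₁ is just their ratio: 0.05223/0.09578 = 0.545.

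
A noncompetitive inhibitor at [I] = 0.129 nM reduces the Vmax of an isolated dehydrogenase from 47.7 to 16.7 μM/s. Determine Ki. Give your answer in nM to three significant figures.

0.0695 nM

Noncompetitive: Vmax,app = Vmax/α with α = 1 + [I]/Ki.
α = Vmax/Vmax,app = 47.7/16.7 = 2.856.
Since α = 1 + [I]/Ki, [I]/Ki = 2.856 − 1 = 1.856 and Ki = 0.129/1.856 = 0.0695 nM.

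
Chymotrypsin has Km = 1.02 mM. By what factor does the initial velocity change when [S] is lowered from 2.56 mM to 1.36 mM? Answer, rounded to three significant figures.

Since Vmax cancels, v₂/v₁ = [S]₂(Km+[S]₁) / [S]₁(Km+[S]₂).
= 1.36×(1.02+2.56) / (2.56×(1.02+1.36)) = 4.869/6.093 = 0.799.

0.799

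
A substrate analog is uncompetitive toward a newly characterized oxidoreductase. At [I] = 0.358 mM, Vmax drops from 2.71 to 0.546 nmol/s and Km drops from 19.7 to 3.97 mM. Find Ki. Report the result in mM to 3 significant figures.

0.0903 mM

Uncompetitive: Vmax,app = Vmax/α (and Km,app = Km/α) with α = 1 + [I]/Ki.
α = Vmax/Vmax,app = 2.71/0.546 = 4.963.
Since α = 1 + [I]/Ki, [I]/Ki = 4.963 − 1 = 3.963 and Ki = 0.358/3.963 = 0.0903 mM.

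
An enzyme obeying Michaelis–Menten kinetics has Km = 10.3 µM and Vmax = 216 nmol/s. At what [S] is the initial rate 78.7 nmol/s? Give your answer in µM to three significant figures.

5.90 µM

Rearranging v = Vmax[S]/(Km+[S]) gives [S] = Km·v/(Vmax − v).
[S] = 10.3 × 78.7 / (216 − 78.7) = 810.6/137.3 = 5.90 µM.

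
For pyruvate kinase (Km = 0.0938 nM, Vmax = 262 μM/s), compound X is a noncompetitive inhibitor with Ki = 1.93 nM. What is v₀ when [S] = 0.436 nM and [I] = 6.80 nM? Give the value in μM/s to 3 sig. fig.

α = 1 + [I]/Ki = 1 + 6.80/1.93 = 4.523.
For a noncompetitive inhibitor, Vmax is reduced to Vmax/α while Km is unchanged: Km,app = 0.0938 nM, Vmax,app = 57.9 μM/s.
v = Vmax,app·[S]/(Km,app + [S]) = 57.9 × 0.436/(0.0938 + 0.436) = 47.7 μM/s.

47.7 μM/s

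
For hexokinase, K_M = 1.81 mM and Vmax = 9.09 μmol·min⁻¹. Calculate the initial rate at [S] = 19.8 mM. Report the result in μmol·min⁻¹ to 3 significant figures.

8.33 μmol·min⁻¹

v = Vmax·[S]/(Km + [S]) = 9.09 × 19.8 / (1.81 + 19.8)
  = 180.0 / 21.61 = 8.33 μmol·min⁻¹.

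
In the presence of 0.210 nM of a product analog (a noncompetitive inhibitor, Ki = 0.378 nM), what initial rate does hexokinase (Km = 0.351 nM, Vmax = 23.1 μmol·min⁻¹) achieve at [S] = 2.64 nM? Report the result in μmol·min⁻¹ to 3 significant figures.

13.1 μmol·min⁻¹

With α = 1 + [I]/Ki = 1 + 0.210/0.378 = 1.556, the noncompetitive rate law is v = (Vmax/α)·[S] / (Km + [S]).
v = (23.1/1.556)×2.64 / (0.351 + 2.64) = 39.20/2.991 = 13.1 μmol·min⁻¹.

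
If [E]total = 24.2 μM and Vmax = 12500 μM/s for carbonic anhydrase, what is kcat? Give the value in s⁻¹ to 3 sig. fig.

kcat = Vmax/[E]total = 12500 μM/s / 24.2 μM = 517 s⁻¹.

517 s⁻¹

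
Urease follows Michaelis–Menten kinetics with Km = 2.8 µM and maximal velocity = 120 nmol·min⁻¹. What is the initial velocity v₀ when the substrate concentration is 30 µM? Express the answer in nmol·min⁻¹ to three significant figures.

110 nmol·min⁻¹

[S]/(Km+[S]) = 30/32.80 = 0.9146, the fractional saturation.
v = 0.9146 × Vmax = 0.9146 × 120 = 110 nmol·min⁻¹.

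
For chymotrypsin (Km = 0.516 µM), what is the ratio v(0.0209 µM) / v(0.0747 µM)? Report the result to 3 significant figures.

0.308

The fractional saturations are [S]/(Km+[S]) = 0.0747/0.5907 = 0.1265 and 0.0209/0.5369 = 0.03893.
v₂/v₁ is just their ratio: 0.03893/0.1265 = 0.308.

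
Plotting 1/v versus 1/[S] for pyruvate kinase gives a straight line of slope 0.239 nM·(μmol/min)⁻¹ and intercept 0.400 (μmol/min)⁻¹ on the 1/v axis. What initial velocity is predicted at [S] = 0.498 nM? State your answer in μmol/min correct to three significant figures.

The y-intercept is 1/Vmax, so Vmax = 1/0.400 = 2.50 μmol/min.
The slope is Km/Vmax, so Km = 0.239 × 2.50 = 0.597 nM.
Then v = 2.50 × 0.498/(0.597 + 0.498) = 1.14 μmol/min.

1.14 μmol/min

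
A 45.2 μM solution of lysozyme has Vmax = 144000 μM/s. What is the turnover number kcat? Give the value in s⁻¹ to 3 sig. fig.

kcat = Vmax/[E]total = 144000 μM/s / 45.2 μM = 3190 s⁻¹.

3190 s⁻¹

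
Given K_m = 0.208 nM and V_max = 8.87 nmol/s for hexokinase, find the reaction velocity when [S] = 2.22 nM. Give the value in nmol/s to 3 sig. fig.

v = Vmax·[S]/(Km + [S]) = 8.87 × 2.22 / (0.208 + 2.22)
  = 19.69 / 2.428 = 8.11 nmol/s.

8.11 nmol/s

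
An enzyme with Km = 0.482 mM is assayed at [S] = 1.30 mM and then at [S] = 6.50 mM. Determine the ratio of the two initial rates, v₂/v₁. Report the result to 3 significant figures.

Since Vmax cancels, v₂/v₁ = [S]₂(Km+[S]₁) / [S]₁(Km+[S]₂).
= 6.50×(0.482+1.30) / (1.30×(0.482+6.50)) = 11.58/9.077 = 1.28.

1.28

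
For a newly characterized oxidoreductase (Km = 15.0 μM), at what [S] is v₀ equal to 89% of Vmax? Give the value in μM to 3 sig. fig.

121 μM

v/Vmax = [S]/(Km+[S]) = 0.89, so [S] = Km·0.89/(1 − 0.89) = 15.0 × 8.091.
[S] = 121 μM.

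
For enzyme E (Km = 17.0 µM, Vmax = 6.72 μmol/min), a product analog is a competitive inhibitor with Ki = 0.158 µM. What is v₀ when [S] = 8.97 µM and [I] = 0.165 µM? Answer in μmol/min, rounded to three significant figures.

α = 1 + [I]/Ki = 1 + 0.165/0.158 = 2.044.
For a competitive inhibitor, Vmax is unchanged and the apparent Km becomes α·Km: Km,app = 34.8 µM, Vmax,app = 6.72 μmol/min.
v = Vmax,app·[S]/(Km,app + [S]) = 6.72 × 8.97/(34.8 + 8.97) = 1.38 μmol/min.

1.38 μmol/min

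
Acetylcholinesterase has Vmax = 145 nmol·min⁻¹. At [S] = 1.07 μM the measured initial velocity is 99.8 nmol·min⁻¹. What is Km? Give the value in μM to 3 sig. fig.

From v = Vmax[S]/(Km+[S]), Km = [S](Vmax − v)/v.
Km = 1.07 × (145 − 99.8) / 99.8 = 48.36/99.8 = 0.485 μM.

0.485 μM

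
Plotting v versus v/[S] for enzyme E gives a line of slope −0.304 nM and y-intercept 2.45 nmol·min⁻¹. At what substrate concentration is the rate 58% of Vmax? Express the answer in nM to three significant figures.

0.420 nM

The Eadie–Hofstee slope gives Km = 0.304 nM (slope = −Km).
v/Vmax = [S]/(Km+[S]) = 0.58 ⇒ [S] = Km·0.58/(1−0.58) = 0.304 × 1.381 = 0.420 nM.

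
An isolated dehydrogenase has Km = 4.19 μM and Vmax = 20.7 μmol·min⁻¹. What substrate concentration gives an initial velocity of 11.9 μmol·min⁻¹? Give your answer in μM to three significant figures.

5.67 μM

The required fractional saturation is v/Vmax = 11.9/20.7 = 0.5749.
Then [S]/(Km+[S]) = 0.5749 ⇒ [S] = 4.19 × 0.5749/(1 − 0.5749) = 5.67 μM.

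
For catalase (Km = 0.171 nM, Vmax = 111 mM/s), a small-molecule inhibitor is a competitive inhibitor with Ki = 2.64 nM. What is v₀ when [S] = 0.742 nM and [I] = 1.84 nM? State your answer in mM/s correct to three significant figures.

With α = 1 + [I]/Ki = 1 + 1.84/2.64 = 1.697, the competitive rate law is v = Vmax[S] / (αKm + [S]).
v = 111×0.742 / (1.697×0.171 + 0.742) = 82.36/1.032 = 79.8 mM/s.

79.8 mM/s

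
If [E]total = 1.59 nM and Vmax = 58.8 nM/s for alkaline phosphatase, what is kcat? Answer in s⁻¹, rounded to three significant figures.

kcat = Vmax/[E]total = 58.8 nM/s / 1.59 nM = 37.0 s⁻¹.

37.0 s⁻¹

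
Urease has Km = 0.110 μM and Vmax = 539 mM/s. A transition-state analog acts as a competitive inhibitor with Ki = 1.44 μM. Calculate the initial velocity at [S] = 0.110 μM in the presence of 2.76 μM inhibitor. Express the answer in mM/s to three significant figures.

α = 1 + [I]/Ki = 1 + 2.76/1.44 = 2.917.
For a competitive inhibitor, Vmax is unchanged and the apparent Km becomes α·Km: Km,app = 0.321 μM, Vmax,app = 539 mM/s.
v = Vmax,app·[S]/(Km,app + [S]) = 539 × 0.110/(0.321 + 0.110) = 138 mM/s.

138 mM/s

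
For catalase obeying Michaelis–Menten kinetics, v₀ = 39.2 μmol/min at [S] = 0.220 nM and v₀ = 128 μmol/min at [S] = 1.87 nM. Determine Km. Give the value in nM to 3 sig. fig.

0.809 nM

In reciprocal form, 1/v = (Km/Vmax)·(1/[S]) + 1/Vmax. The two points give (1/[S], 1/v) = (4.545, 0.02551) and (0.5348, 0.007812).
Slope = (0.02551 − 0.007812)/(4.545 − 0.5348) = 0.004413; intercept = 0.02551 − 0.004413×4.545 = 0.005453.
Vmax = 1/intercept = 183 μmol/min; Km = slope × Vmax = 0.004413 × 183 = 0.809 nM.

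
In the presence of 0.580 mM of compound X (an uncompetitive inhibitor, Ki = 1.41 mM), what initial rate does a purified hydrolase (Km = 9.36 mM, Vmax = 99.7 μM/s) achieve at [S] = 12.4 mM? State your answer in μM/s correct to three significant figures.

α = 1 + [I]/Ki = 1 + 0.580/1.41 = 1.411.
For an uncompetitive inhibitor, both parameters are divided by α, giving Vmax/α and Km/α: Km,app = 6.63 mM, Vmax,app = 70.6 μM/s.
v = Vmax,app·[S]/(Km,app + [S]) = 70.6 × 12.4/(6.63 + 12.4) = 46.0 μM/s.

46.0 μM/s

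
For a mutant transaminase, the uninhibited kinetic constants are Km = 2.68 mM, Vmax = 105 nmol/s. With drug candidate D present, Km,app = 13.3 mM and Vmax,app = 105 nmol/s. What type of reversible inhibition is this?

competitive

Km increases (2.68 → 13.3 mM) while Vmax is unchanged — the hallmark of competitive inhibition.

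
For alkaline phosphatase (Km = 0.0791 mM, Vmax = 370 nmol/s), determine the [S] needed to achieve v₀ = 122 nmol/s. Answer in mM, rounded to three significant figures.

0.0389 mM

Rearranging v = Vmax[S]/(Km+[S]) gives [S] = Km·v/(Vmax − v).
[S] = 0.0791 × 122 / (370 − 122) = 9.650/248.0 = 0.0389 mM.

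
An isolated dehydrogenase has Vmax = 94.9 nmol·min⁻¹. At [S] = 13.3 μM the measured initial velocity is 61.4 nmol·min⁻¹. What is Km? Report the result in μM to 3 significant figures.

7.26 μM

From v = Vmax[S]/(Km+[S]), Km = [S](Vmax − v)/v.
Km = 13.3 × (94.9 − 61.4) / 61.4 = 445.6/61.4 = 7.26 μM.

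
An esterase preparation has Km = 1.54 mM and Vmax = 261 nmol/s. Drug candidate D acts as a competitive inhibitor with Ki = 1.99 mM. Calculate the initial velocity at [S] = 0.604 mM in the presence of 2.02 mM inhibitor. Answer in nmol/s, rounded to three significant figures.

α = 1 + [I]/Ki = 1 + 2.02/1.99 = 2.015.
For a competitive inhibitor, Vmax is unchanged and the apparent Km becomes α·Km: Km,app = 3.10 mM, Vmax,app = 261 nmol/s.
v = Vmax,app·[S]/(Km,app + [S]) = 261 × 0.604/(3.10 + 0.604) = 42.5 nmol/s.

42.5 nmol/s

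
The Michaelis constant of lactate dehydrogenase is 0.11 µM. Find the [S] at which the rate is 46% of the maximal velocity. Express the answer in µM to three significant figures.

0.0937 µM

v/Vmax = [S]/(Km+[S]) = 0.46, so [S] = Km·0.46/(1 − 0.46) = 0.11 × 0.8519.
[S] = 0.0937 µM.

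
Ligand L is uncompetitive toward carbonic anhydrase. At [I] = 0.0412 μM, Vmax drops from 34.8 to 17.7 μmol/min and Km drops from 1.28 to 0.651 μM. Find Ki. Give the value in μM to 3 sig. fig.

Uncompetitive: Vmax,app = Vmax/α (and Km,app = Km/α) with α = 1 + [I]/Ki.
α = Vmax/Vmax,app = 34.8/17.7 = 1.966.
Since α = 1 + [I]/Ki, [I]/Ki = 1.966 − 1 = 0.9661 and Ki = 0.0412/0.9661 = 0.0426 μM.

0.0426 μM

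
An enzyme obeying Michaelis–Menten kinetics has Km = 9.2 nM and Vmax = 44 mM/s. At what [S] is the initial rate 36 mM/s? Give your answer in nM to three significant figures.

Rearranging v = Vmax[S]/(Km+[S]) gives [S] = Km·v/(Vmax − v).
[S] = 9.2 × 36 / (44 − 36) = 331.2/8.000 = 41.4 nM.

41.4 nM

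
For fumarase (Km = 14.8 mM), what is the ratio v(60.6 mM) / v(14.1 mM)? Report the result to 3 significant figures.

The fractional saturations are [S]/(Km+[S]) = 14.1/28.90 = 0.4879 and 60.6/75.40 = 0.8037.
v₂/v₁ is just their ratio: 0.8037/0.4879 = 1.65.

1.65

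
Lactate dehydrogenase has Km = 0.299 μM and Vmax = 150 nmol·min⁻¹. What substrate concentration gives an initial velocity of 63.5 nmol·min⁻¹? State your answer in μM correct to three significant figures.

The required fractional saturation is v/Vmax = 63.5/150 = 0.4233.
Then [S]/(Km+[S]) = 0.4233 ⇒ [S] = 0.299 × 0.4233/(1 − 0.4233) = 0.219 μM.

0.219 μM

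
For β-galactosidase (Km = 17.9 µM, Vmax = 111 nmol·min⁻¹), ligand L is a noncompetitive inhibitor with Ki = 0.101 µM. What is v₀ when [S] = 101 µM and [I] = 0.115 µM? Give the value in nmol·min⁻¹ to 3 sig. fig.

With α = 1 + [I]/Ki = 1 + 0.115/0.101 = 2.139, the noncompetitive rate law is v = (Vmax/α)·[S] / (Km + [S]).
v = (111/2.139)×101 / (17.9 + 101) = 5242/118.9 = 44.1 nmol·min⁻¹.

44.1 nmol·min⁻¹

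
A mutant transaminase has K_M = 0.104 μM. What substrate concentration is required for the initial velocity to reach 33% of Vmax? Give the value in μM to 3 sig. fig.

v/Vmax = [S]/(Km+[S]) = 0.33, so [S] = Km·0.33/(1 − 0.33) = 0.104 × 0.4925.
[S] = 0.0512 μM.

0.0512 μM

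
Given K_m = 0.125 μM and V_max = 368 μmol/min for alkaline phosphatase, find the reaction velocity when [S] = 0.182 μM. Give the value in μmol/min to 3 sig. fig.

218 μmol/min

v = Vmax·[S]/(Km + [S]) = 368 × 0.182 / (0.125 + 0.182)
  = 66.98 / 0.3070 = 218 μmol/min.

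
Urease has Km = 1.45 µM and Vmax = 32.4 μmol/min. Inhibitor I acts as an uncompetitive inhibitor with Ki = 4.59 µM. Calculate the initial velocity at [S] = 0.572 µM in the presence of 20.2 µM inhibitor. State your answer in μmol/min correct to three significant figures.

With α = 1 + [I]/Ki = 1 + 20.2/4.59 = 5.401, the uncompetitive rate law is v = (Vmax/α)·[S] / (Km/α + [S]).
v = (32.4/5.401)×0.572 / (1.45/5.401 + 0.572) = 3.431/0.8405 = 4.08 μmol/min.

4.08 μmol/min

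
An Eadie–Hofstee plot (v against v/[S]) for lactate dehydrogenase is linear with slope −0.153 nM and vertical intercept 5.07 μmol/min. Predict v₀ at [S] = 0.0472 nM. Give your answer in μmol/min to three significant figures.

In the Eadie–Hofstee form v = Vmax − Km·(v/[S]), the slope is −Km and the intercept is Vmax, so Km = 0.153 nM and Vmax = 5.07 μmol/min.
v = 5.07 × 0.0472/(0.153 + 0.0472) = 1.20 μmol/min.

1.20 μmol/min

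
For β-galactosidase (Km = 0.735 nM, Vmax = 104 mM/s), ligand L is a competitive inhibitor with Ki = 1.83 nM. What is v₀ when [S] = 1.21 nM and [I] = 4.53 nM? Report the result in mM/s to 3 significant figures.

α = 1 + [I]/Ki = 1 + 4.53/1.83 = 3.475.
For a competitive inhibitor, Vmax is unchanged and the apparent Km becomes α·Km: Km,app = 2.55 nM, Vmax,app = 104 mM/s.
v = Vmax,app·[S]/(Km,app + [S]) = 104 × 1.21/(2.55 + 1.21) = 33.4 mM/s.

33.4 mM/s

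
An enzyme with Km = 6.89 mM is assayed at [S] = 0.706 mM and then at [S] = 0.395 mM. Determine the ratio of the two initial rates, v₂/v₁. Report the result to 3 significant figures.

0.583

The fractional saturations are [S]/(Km+[S]) = 0.706/7.596 = 0.09294 and 0.395/7.285 = 0.05422.
v₂/v₁ is just their ratio: 0.05422/0.09294 = 0.583.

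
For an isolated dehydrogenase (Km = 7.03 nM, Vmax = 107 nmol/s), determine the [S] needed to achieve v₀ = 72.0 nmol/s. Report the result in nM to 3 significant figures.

14.5 nM

Rearranging v = Vmax[S]/(Km+[S]) gives [S] = Km·v/(Vmax − v).
[S] = 7.03 × 72.0 / (107 − 72.0) = 506.2/35.00 = 14.5 nM.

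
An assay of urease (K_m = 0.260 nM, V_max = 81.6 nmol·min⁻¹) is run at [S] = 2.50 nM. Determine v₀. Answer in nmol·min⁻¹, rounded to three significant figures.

73.9 nmol·min⁻¹

v = Vmax·[S]/(Km + [S]) = 81.6 × 2.50 / (0.260 + 2.50)
  = 204.0 / 2.760 = 73.9 nmol·min⁻¹.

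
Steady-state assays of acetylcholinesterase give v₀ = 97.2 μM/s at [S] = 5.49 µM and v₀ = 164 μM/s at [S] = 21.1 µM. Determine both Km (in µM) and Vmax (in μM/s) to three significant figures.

Km = 6.73 µM; Vmax = 216 μM/s

From v = Vmax[S]/(Km+[S]), each point gives Vmax = v(Km+[S])/[S].
Equating: 97.2(Km+5.49)/5.49 = 164(Km+21.1)/21.1.
17.70·Km + 97.2 = 7.773·Km + 164, so (17.70 − 7.773)·Km = 164 − 97.2.
Km = 66.80/9.932 = 6.73 µM; then Vmax = 97.2(6.73+5.49)/5.49 = 216 μM/s.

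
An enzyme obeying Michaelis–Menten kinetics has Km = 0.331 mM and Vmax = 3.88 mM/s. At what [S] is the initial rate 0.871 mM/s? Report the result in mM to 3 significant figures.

Rearranging v = Vmax[S]/(Km+[S]) gives [S] = Km·v/(Vmax − v).
[S] = 0.331 × 0.871 / (3.88 − 0.871) = 0.2883/3.009 = 0.0958 mM.

0.0958 mM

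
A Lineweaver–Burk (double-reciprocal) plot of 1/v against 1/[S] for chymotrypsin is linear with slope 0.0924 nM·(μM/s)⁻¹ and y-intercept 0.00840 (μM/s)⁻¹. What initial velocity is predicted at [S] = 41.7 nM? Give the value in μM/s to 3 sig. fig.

The y-intercept is 1/Vmax, so Vmax = 1/0.00840 = 119 μM/s.
The slope is Km/Vmax, so Km = 0.0924 × 119 = 11.0 nM.
Then v = 119 × 41.7/(11.0 + 41.7) = 94.2 μM/s.

94.2 μM/s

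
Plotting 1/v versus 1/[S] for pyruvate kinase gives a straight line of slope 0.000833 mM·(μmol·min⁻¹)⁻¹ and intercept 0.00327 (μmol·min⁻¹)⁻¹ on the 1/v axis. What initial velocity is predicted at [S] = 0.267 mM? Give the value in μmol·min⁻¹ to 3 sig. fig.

The y-intercept is 1/Vmax, so Vmax = 1/0.00327 = 306 μmol·min⁻¹.
The slope is Km/Vmax, so Km = 0.000833 × 306 = 0.255 mM.
Then v = 306 × 0.267/(0.255 + 0.267) = 156 μmol·min⁻¹.

156 μmol·min⁻¹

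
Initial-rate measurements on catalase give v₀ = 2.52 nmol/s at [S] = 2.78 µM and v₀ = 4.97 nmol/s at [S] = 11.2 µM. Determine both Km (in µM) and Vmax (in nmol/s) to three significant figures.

Km = 5.29 µM; Vmax = 7.32 nmol/s

From v = Vmax[S]/(Km+[S]), each point gives Vmax = v(Km+[S])/[S].
Equating: 2.52(Km+2.78)/2.78 = 4.97(Km+11.2)/11.2.
0.9065·Km + 2.52 = 0.4438·Km + 4.97, so (0.9065 − 0.4438)·Km = 4.97 − 2.52.
Km = 2.450/0.4627 = 5.29 µM; then Vmax = 2.52(5.29+2.78)/2.78 = 7.32 nmol/s.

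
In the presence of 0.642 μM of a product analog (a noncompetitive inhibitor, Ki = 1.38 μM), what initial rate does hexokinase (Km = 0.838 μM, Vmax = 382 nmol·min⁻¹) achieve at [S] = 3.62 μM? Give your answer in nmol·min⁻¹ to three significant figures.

α = 1 + [I]/Ki = 1 + 0.642/1.38 = 1.465.
For a noncompetitive inhibitor, Vmax is reduced to Vmax/α while Km is unchanged: Km,app = 0.838 μM, Vmax,app = 261 nmol·min⁻¹.
v = Vmax,app·[S]/(Km,app + [S]) = 261 × 3.62/(0.838 + 3.62) = 212 nmol·min⁻¹.

212 nmol·min⁻¹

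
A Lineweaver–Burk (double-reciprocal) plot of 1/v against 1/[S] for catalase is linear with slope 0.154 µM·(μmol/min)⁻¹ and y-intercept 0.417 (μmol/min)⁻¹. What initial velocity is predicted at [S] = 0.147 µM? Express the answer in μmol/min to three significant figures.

The y-intercept is 1/Vmax, so Vmax = 1/0.417 = 2.40 μmol/min.
The slope is Km/Vmax, so Km = 0.154 × 2.40 = 0.369 µM.
Then v = 2.40 × 0.147/(0.369 + 0.147) = 0.683 μmol/min.

0.683 μmol/min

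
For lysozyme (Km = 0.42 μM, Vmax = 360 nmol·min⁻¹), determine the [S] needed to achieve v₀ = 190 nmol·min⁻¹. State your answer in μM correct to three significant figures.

0.469 μM

Rearranging v = Vmax[S]/(Km+[S]) gives [S] = Km·v/(Vmax − v).
[S] = 0.42 × 190 / (360 − 190) = 79.80/170.0 = 0.469 μM.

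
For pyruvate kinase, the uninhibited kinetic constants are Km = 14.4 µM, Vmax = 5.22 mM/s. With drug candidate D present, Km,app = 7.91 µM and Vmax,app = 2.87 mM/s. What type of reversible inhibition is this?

Both Km and Vmax decrease by the same factor (~1.82-fold) — characteristic of uncompetitive inhibition.

uncompetitive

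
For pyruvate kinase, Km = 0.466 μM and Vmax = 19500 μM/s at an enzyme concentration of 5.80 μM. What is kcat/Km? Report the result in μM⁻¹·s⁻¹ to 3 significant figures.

kcat = Vmax/[E]total = 19500/5.80 = 3360 s⁻¹.
kcat/Km = 3360/0.466 = 7210 μM⁻¹·s⁻¹.

7210 μM⁻¹·s⁻¹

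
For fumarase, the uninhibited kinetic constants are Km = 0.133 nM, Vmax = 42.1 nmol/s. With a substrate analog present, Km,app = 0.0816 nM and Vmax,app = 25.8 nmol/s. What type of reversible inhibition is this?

uncompetitive

Both Km and Vmax decrease by the same factor (~1.63-fold) — characteristic of uncompetitive inhibition.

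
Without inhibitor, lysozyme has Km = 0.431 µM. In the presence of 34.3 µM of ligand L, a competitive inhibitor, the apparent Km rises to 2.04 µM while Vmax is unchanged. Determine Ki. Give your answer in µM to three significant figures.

Competitive: Km,app = α·Km with α = 1 + [I]/Ki.
α = Km,app/Km = 2.04/0.431 = 4.733.
Ki = [I]/(α − 1) = 34.3/3.733 = 9.19 µM.

9.19 µM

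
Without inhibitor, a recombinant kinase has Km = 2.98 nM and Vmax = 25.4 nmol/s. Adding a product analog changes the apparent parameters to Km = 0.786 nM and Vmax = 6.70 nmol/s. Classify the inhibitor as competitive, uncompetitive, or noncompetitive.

Both Km and Vmax decrease by the same factor (~3.79-fold) — characteristic of uncompetitive inhibition.

uncompetitive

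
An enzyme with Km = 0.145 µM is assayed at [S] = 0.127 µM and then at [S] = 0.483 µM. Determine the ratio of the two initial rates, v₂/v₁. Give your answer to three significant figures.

The fractional saturations are [S]/(Km+[S]) = 0.127/0.2720 = 0.4669 and 0.483/0.6280 = 0.7691.
v₂/v₁ is just their ratio: 0.7691/0.4669 = 1.65.

1.65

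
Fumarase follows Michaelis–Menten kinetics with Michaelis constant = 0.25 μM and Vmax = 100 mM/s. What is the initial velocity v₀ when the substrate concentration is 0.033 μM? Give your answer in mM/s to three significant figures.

[S]/(Km+[S]) = 0.033/0.2830 = 0.1166, the fractional saturation.
v = 0.1166 × Vmax = 0.1166 × 100 = 11.7 mM/s.

11.7 mM/s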